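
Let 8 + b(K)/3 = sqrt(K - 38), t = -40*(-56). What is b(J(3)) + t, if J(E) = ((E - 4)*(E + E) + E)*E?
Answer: 2216 + 3*I*sqrt(47) ≈ 2216.0 + 20.567*I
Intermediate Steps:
J(E) = E*(E + 2*E*(-4 + E)) (J(E) = ((-4 + E)*(2*E) + E)*E = (2*E*(-4 + E) + E)*E = (E + 2*E*(-4 + E))*E = E*(E + 2*E*(-4 + E)))
t = 2240
b(K) = -24 + 3*sqrt(-38 + K) (b(K) = -24 + 3*sqrt(K - 38) = -24 + 3*sqrt(-38 + K))
b(J(3)) + t = (-24 + 3*sqrt(-38 + 3**2*(-7 + 2*3))) + 2240 = (-24 + 3*sqrt(-38 + 9*(-7 + 6))) + 2240 = (-24 + 3*sqrt(-38 + 9*(-1))) + 2240 = (-24 + 3*sqrt(-38 - 9)) + 2240 = (-24 + 3*sqrt(-47)) + 2240 = (-24 + 3*(I*sqrt(47))) + 2240 = (-24 + 3*I*sqrt(47)) + 2240 = 2216 + 3*I*sqrt(47)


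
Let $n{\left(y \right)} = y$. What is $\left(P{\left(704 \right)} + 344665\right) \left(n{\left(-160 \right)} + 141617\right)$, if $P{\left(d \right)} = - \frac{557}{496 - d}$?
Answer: $\frac{10141176387789}{208} \approx 4.8756 \cdot 10^{10}$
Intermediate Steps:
$\left(P{\left(704 \right)} + 344665\right) \left(n{\left(-160 \right)} + 141617\right) = \left(\frac{557}{-496 + 704} + 344665\right) \left(-160 + 141617\right) = \left(\frac{557}{208} + 344665\right) 141457 = \frac{71690877}{208} \cdot 141457 = \frac{10141176387789}{208}$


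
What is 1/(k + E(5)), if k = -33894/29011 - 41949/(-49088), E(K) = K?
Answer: 24137152/113112773 ≈ 0.21339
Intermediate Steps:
k = -7572987/24137152 (k = -33894*1/29011 - 41949*(-1/49088) = -33894/29011 + 711/832 = -7572987/24137152 ≈ -0.31375)
1/(k + E(5)) = 1/(-7572987/24137152 + 5) = 1/(113112773/24137152) = 24137152/113112773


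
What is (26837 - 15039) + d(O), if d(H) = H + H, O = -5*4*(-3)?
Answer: 11918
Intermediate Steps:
O = 60 (O = -20*(-3) = 60)
d(H) = 2*H
(26837 - 15039) + d(O) = (26837 - 15039) + 2*60 = 11798 + 120 = 11918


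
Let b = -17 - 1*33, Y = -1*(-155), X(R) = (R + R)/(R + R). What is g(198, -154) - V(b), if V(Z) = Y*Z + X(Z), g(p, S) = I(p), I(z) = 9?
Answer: 7758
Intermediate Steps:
X(R) = 1 (X(R) = (2*R)/((2*R)) = (2*R)*(1/(2*R)) = 1)
g(p, S) = 9
Y = 155
b = -50 (b = -17 - 33 = -50)
V(Z) = 1 + 155*Z (V(Z) = 155*Z + 1 = 1 + 155*Z)
g(198, -154) - V(b) = 9 - (1 + 155*(-50)) = 9 - (1 - 7750) = 9 - 1*(-7749) = 9 + 7749 = 7758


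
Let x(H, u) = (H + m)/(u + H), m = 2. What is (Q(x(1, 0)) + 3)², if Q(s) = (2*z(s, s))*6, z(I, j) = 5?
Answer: 3969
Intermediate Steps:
x(H, u) = (2 + H)/(H + u) (x(H, u) = (H + 2)/(u + H) = (2 + H)/(H + u))
Q(s) = 60 (Q(s) = (2*5)*6 = 10*6 = 60)
(Q(x(1, 0)) + 3)² = (60 + 3)² = 63² = 3969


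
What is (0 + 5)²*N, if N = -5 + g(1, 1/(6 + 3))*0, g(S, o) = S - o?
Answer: -125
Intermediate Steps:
N = -5 (N = -5 + (1 - 1/(6 + 3))*0 = -5 + (1 - 1/9)*0 = -5 + (1 - 1*⅑)*0 = -5 + (1 - ⅑)*0 = -5 + (8/9)*0 = -5 + 0 = -5)
(0 + 5)²*N = (0 + 5)²*(-5) = 5²*(-5) = 25*(-5) = -125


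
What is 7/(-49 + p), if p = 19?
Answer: -7/30 ≈ -0.23333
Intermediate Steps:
7/(-49 + p) = 7/(-49 + 19) = 7/(-30) = -1/30*7 = -7/30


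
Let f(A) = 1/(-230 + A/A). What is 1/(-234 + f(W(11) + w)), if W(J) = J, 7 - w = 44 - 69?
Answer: -229/53587 ≈ -0.0042734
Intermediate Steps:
w = 32 (w = 7 - (44 - 69) = 7 - 1*(-25) = 7 + 25 = 32)
f(A) = -1/229 (f(A) = 1/(-230 + 1) = 1/(-229) = -1/229)
1/(-234 + f(W(11) + w)) = 1/(-234 - 1/229) = 1/(-53587/229) = -229/53587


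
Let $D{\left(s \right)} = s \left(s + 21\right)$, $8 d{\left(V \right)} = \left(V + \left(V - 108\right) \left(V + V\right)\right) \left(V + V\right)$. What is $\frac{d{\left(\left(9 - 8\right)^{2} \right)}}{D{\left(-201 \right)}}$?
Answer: $- \frac{71}{48240} \approx -0.0014718$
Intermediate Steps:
$d{\left(V \right)} = \frac{V \left(V + 2 V \left(-108 + V\right)\right)}{4}$ ($d{\left(V \right)} = \frac{\left(V + \left(V - 108\right) \left(V + V\right)\right) \left(V + V\right)}{8} = \frac{\left(V + \left(-108 + V\right) 2 V\right) 2 V}{8} = \frac{\left(V + 2 V \left(-108 + V\right)\right) 2 V}{8} = \frac{2 V \left(V + 2 V \left(-108 + V\right)\right)}{8} = \frac{V \left(V + 2 V \left(-108 + V\right)\right)}{4}$)
$D{\left(s \right)} = s \left(21 + s\right)$
$\frac{d{\left(\left(9 - 8\right)^{2} \right)}}{D{\left(-201 \right)}} = \frac{\frac{1}{4} \left(\left(9 - 8\right)^{2}\right)^{2} \left(-215 + 2 \left(9 - 8\right)^{2}\right)}{\left(-201\right) \left(21 - 201\right)} = \frac{\frac{1}{4} \left(1^{2}\right)^{2} \left(-215 + 2 \cdot 1^{2}\right)}{\left(-201\right) \left(-180\right)} = \frac{\frac{1}{4} \cdot 1^{2} \left(-215 + 2 \cdot 1\right)}{36180} = \frac{1}{4} \cdot 1 \left(-215 + 2\right) \frac{1}{36180} = \frac{1}{4} \cdot 1 \left(-213\right) \frac{1}{36180} = \left(- \frac{213}{4}\right) \frac{1}{36180} = - \frac{71}{48240}$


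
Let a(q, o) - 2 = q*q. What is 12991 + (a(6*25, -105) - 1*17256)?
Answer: 18237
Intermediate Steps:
a(q, o) = 2 + q² (a(q, o) = 2 + q*q = 2 + q²)
12991 + (a(6*25, -105) - 1*17256) = 12991 + ((2 + (6*25)²) - 1*17256) = 12991 + ((2 + 150²) - 17256) = 12991 + ((2 + 22500) - 17256) = 12991 + (22502 - 17256) = 12991 + 5246 = 18237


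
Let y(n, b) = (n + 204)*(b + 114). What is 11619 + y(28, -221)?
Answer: -13205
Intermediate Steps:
y(n, b) = (114 + b)*(204 + n) (y(n, b) = (204 + n)*(114 + b) = (114 + b)*(204 + n))
11619 + y(28, -221) = 11619 + (23256 + 114*28 + 204*(-221) - 221*28) = 11619 + (23256 + 3192 - 45084 - 6188) = 11619 - 24824 = -13205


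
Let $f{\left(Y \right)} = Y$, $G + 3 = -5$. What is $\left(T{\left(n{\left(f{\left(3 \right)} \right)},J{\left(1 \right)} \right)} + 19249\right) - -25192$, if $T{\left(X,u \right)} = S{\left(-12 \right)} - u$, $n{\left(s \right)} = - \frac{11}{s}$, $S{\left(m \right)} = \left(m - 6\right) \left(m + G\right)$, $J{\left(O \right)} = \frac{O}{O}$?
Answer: $44800$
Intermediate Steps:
$G = -8$ ($G = -3 - 5 = -8$)
$J{\left(O \right)} = 1$
$S{\left(m \right)} = \left(-8 + m\right) \left(-6 + m\right)$ ($S{\left(m \right)} = \left(m - 6\right) \left(m - 8\right) = \left(-6 + m\right) \left(-8 + m\right) = \left(-8 + m\right) \left(-6 + m\right)$)
$T{\left(X,u \right)} = 360 - u$ ($T{\left(X,u \right)} = \left(48 + \left(-12\right)^{2} - -168\right) - u = \left(48 + 144 + 168\right) - u = 360 - u$)
$\left(T{\left(n{\left(f{\left(3 \right)} \right)},J{\left(1 \right)} \right)} + 19249\right) - -25192 = \left(\left(360 - 1\right) + 19249\right) - -25192 = \left(\left(360 - 1\right) + 19249\right) + 25192 = \left(359 + 19249\right) + 25192 = 19608 + 25192 = 44800$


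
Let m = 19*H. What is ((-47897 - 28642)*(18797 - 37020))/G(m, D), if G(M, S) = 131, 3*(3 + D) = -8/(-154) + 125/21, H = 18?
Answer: 1394770197/131 ≈ 1.0647e+7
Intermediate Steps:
m = 342 (m = 19*18 = 342)
D = -692/693 (D = -3 + (-8/(-154) + 125/21)/3 = -3 + (-8*(-1/154) + 125*(1/21))/3 = -3 + (4/77 + 125/21)/3 = -3 + (1/3)*(1387/231) = -3 + 1387/693 = -692/693 ≈ -0.99856)
((-47897 - 28642)*(18797 - 37020))/G(m, D) = ((-47897 - 28642)*(18797 - 37020))/131 = -76539*(-18223)*(1/131) = 1394770197*(1/131) = 1394770197/131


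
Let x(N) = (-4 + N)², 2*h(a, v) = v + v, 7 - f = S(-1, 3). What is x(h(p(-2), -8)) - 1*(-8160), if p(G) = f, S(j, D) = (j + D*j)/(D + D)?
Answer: 8304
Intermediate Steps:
S(j, D) = (j + D*j)/(2*D) (S(j, D) = (j + D*j)/((2*D)) = (j + D*j)*(1/(2*D)) = (j + D*j)/(2*D))
f = 23/3 (f = 7 - (-1)*(1 + 3)/(2*3) = 7 - (-1)*4/(2*3) = 7 - 1*(-⅔) = 7 + ⅔ = 23/3 ≈ 7.6667)
p(G) = 23/3
h(a, v) = v (h(a, v) = (v + v)/2 = (2*v)/2 = v)
x(h(p(-2), -8)) - 1*(-8160) = (-4 - 8)² - 1*(-8160) = (-12)² + 8160 = 144 + 8160 = 8304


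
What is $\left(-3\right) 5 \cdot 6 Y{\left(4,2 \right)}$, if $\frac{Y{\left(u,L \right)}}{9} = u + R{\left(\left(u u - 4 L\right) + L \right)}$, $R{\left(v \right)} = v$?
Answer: $-11340$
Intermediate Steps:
$Y{\left(u,L \right)} = - 27 L + 9 u + 9 u^{2}$ ($Y{\left(u,L \right)} = 9 \left(u - \left(3 L - u u\right)\right) = 9 \left(u - \left(- u^{2} + 3 L\right)\right) = 9 \left(u + u^{2} - 3 L\right) = - 27 L + 9 u + 9 u^{2}$)
$\left(-3\right) 5 \cdot 6 Y{\left(4,2 \right)} = \left(-3\right) 5 \cdot 6 \left(\left(-27\right) 2 + 9 \cdot 4 + 9 \cdot 4^{2}\right) = \left(-15\right) 6 \left(-54 + 36 + 9 \cdot 16\right) = - 90 \left(-54 + 36 + 144\right) = \left(-90\right) 126 = -11340$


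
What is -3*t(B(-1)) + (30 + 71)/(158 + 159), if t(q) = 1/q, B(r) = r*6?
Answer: 519/634 ≈ 0.81861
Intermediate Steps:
B(r) = 6*r
-3*t(B(-1)) + (30 + 71)/(158 + 159) = -3/(6*(-1)) + (30 + 71)/(158 + 159) = -3/(-6) + 101/317 = -3*(-⅙) + 101*(1/317) = ½ + 101/317 = 519/634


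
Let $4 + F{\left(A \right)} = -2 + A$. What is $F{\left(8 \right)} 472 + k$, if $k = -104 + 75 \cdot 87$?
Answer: $7365$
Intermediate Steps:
$F{\left(A \right)} = -6 + A$ ($F{\left(A \right)} = -4 + \left(-2 + A\right) = -6 + A$)
$k = 6421$ ($k = -104 + 6525 = 6421$)
$F{\left(8 \right)} 472 + k = \left(-6 + 8\right) 472 + 6421 = 2 \cdot 472 + 6421 = 944 + 6421 = 7365$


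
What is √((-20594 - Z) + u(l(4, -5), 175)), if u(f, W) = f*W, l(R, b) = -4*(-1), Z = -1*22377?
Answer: √2483 ≈ 49.830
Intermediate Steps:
Z = -22377
l(R, b) = 4
u(f, W) = W*f
√((-20594 - Z) + u(l(4, -5), 175)) = √((-20594 - 1*(-22377)) + 175*4) = √((-20594 + 22377) + 700) = √(1783 + 700) = √2483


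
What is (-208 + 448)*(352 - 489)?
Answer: -32880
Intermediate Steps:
(-208 + 448)*(352 - 489) = 240*(-137) = -32880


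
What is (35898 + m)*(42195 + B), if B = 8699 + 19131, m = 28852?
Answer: 4534118750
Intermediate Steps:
B = 27830
(35898 + m)*(42195 + B) = (35898 + 28852)*(42195 + 27830) = 64750*70025 = 4534118750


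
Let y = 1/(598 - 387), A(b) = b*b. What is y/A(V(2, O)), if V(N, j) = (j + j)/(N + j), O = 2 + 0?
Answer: 1/211 ≈ 0.0047393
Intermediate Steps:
O = 2
V(N, j) = 2*j/(N + j) (V(N, j) = (2*j)/(N + j) = 2*j/(N + j))
A(b) = b²
y = 1/211 ≈ 0.0047393
y/A(V(2, O)) = 1/(211*((2*2/(2 + 2))²)) = 1/(211*((2*2/4)²)) = 1/(211*((2*2*(¼))²)) = 1/(211*(1²)) = (1/211)/1 = (1/211)*1 = 1/211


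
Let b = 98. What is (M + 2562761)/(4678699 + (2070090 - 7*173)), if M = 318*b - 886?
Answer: 2593039/6747578 ≈ 0.38429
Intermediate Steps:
M = 30278 (M = 318*98 - 886 = 31164 - 886 = 30278)
(M + 2562761)/(4678699 + (2070090 - 7*173)) = (30278 + 2562761)/(4678699 + (2070090 - 7*173)) = 2593039/(4678699 + (2070090 - 1*1211)) = 2593039/(4678699 + (2070090 - 1211)) = 2593039/(4678699 + 2068879) = 2593039/6747578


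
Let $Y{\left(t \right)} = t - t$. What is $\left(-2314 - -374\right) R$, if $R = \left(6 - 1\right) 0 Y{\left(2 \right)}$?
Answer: $0$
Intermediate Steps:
$Y{\left(t \right)} = 0$
$R = 0$ ($R = \left(6 - 1\right) 0 \cdot 0 = 5 \cdot 0 \cdot 0 = 0 \cdot 0 = 0$)
$\left(-2314 - -374\right) R = \left(-2314 - -374\right) 0 = \left(-2314 + 374\right) 0 = \left(-1940\right) 0 = 0$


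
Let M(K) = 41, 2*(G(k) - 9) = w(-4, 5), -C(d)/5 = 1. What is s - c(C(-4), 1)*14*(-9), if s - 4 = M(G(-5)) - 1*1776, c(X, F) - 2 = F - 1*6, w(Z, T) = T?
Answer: -2109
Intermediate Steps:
C(d) = -5 (C(d) = -5*1 = -5)
G(k) = 23/2 (G(k) = 9 + (½)*5 = 9 + 5/2 = 23/2)
c(X, F) = -4 + F (c(X, F) = 2 + (F - 1*6) = 2 + (F - 6) = 2 + (-6 + F) = -4 + F)
s = -1731 (s = 4 + (41 - 1*1776) = 4 + (41 - 1776) = 4 - 1735 = -1731)
s - c(C(-4), 1)*14*(-9) = -1731 - (-4 + 1)*14*(-9) = -1731 - (-3*14)*(-9) = -1731 - (-42)*(-9) = -1731 - 1*378 = -1731 - 378 = -2109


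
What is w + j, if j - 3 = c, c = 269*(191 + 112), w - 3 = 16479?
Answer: 97992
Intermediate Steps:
w = 16482 (w = 3 + 16479 = 16482)
c = 81507 (c = 269*303 = 81507)
j = 81510 (j = 3 + 81507 = 81510)
w + j = 16482 + 81510 = 97992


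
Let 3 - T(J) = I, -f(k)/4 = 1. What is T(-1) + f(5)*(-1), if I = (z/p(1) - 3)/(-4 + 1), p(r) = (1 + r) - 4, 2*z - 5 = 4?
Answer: 21/4 ≈ 5.2500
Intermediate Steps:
z = 9/2 (z = 5/2 + (1/2)*4 = 5/2 + 2 = 9/2 ≈ 4.5000)
f(k) = -4 (f(k) = -4*1 = -4)
p(r) = -3 + r
I = 7/4 (I = (9/(2*(-3 + 1)) - 3)/(-4 + 1) = ((9/2)/(-2) - 3)/(-3) = ((9/2)*(-1/2) - 3)*(-1/3) = (-9/4 - 3)*(-1/3) = -21/4*(-1/3) = 7/4 ≈ 1.7500)
T(J) = 5/4 (T(J) = 3 - 1*7/4 = 3 - 7/4 = 5/4)
T(-1) + f(5)*(-1) = 5/4 - 4*(-1) = 5/4 + 4 = 21/4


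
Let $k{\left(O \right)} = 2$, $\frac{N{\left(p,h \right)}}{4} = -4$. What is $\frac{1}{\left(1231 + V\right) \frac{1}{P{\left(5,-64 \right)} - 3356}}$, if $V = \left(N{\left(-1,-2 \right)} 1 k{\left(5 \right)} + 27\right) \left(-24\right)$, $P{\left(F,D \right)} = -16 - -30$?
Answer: $- \frac{3342}{1351} \approx -2.4737$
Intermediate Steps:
$N{\left(p,h \right)} = -16$ ($N{\left(p,h \right)} = 4 \left(-4\right) = -16$)
$P{\left(F,D \right)} = 14$ ($P{\left(F,D \right)} = -16 + 30 = 14$)
$V = 120$ ($V = \left(\left(-16\right) 1 \cdot 2 + 27\right) \left(-24\right) = \left(\left(-16\right) 2 + 27\right) \left(-24\right) = \left(-32 + 27\right) \left(-24\right) = \left(-5\right) \left(-24\right) = 120$)
$\frac{1}{\left(1231 + V\right) \frac{1}{P{\left(5,-64 \right)} - 3356}} = \frac{1}{\left(1231 + 120\right) \frac{1}{14 - 3356}} = \frac{1}{1351 \frac{1}{-3342}} = \frac{1}{1351 \left(- \frac{1}{3342}\right)} = \frac{1}{- \frac{1351}{3342}} = - \frac{3342}{1351}$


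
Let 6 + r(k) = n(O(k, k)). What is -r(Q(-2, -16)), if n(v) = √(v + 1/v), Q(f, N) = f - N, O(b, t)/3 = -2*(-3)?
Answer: 6 - 5*√26/6 ≈ 1.7508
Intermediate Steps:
O(b, t) = 18 (O(b, t) = 3*(-2*(-3)) = 3*6 = 18)
r(k) = -6 + 5*√26/6 (r(k) = -6 + √(18 + 1/18) = -6 + √(325/18) = -6 + 5*√26/6)
-r(Q(-2, -16)) = -(-6 + 5*√26/6) = 6 - 5*√26/6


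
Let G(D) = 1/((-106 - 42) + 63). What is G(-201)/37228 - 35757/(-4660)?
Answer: 565743655/73730054 ≈ 7.6732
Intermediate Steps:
G(D) = -1/85 (G(D) = 1/(-148 + 63) = 1/(-85) = -1/85)
G(-201)/37228 - 35757/(-4660) = -1/85/37228 - 35757/(-4660) = -1/85*1/37228 - 35757*(-1/4660) = -1/3164380 + 35757/4660 = 565743655/73730054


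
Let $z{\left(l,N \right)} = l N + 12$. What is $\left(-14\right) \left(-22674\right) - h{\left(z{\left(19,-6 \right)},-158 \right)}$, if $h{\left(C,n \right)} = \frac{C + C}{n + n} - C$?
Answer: $\frac{25069335}{79} \approx 3.1733 \cdot 10^{5}$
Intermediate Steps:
$z{\left(l,N \right)} = 12 + N l$ ($z{\left(l,N \right)} = N l + 12 = 12 + N l$)
$h{\left(C,n \right)} = - C + \frac{C}{n}$ ($h{\left(C,n \right)} = \frac{2 C}{2 n} - C = 2 C \frac{1}{2 n} - C = \frac{C}{n} - C = - C + \frac{C}{n}$)
$\left(-14\right) \left(-22674\right) - h{\left(z{\left(19,-6 \right)},-158 \right)} = \left(-14\right) \left(-22674\right) - \left(- (12 - 114) + \frac{12 - 114}{-158}\right) = 317436 - \left(- (12 - 114) + \left(12 - 114\right) \left(- \frac{1}{158}\right)\right) = 317436 - \left(\left(-1\right) \left(-102\right) - - \frac{51}{79}\right) = 317436 - \left(102 + \frac{51}{79}\right) = 317436 - \frac{8109}{79} = \frac{25069335}{79}$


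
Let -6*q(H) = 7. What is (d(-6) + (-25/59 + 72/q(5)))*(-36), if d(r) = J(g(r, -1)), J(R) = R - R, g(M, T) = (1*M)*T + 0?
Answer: 923868/413 ≈ 2237.0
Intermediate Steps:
q(H) = -7/6 (q(H) = -⅙*7 = -7/6)
g(M, T) = M*T (g(M, T) = M*T + 0 = M*T)
J(R) = 0
d(r) = 0
(d(-6) + (-25/59 + 72/q(5)))*(-36) = (0 + (-25/59 + 72/(-7/6)))*(-36) = (0 + (-25*1/59 + 72*(-6/7)))*(-36) = (0 + (-25/59 - 432/7))*(-36) = (0 - 25663/413)*(-36) = -25663/413*(-36) = 923868/413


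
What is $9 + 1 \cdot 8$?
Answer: $17$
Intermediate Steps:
$9 + 1 \cdot 8 = 9 + 8 = 17$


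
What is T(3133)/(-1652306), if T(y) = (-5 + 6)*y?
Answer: -3133/1652306 ≈ -0.0018961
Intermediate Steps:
T(y) = y (T(y) = 1*y = y)
T(3133)/(-1652306) = 3133/(-1652306) = 3133*(-1/1652306) = -3133/1652306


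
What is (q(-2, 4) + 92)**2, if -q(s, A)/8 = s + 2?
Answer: 8464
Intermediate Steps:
q(s, A) = -16 - 8*s (q(s, A) = -8*(s + 2) = -8*(2 + s) = -16 - 8*s)
(q(-2, 4) + 92)**2 = ((-16 - 8*(-2)) + 92)**2 = ((-16 + 16) + 92)**2 = (0 + 92)**2 = 92**2 = 8464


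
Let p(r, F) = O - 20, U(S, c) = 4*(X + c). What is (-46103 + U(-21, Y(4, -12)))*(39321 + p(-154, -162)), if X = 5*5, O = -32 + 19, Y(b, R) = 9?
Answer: -1805951496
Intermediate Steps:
O = -13
X = 25
U(S, c) = 100 + 4*c (U(S, c) = 4*(25 + c) = 100 + 4*c)
p(r, F) = -33 (p(r, F) = -13 - 20 = -33)
(-46103 + U(-21, Y(4, -12)))*(39321 + p(-154, -162)) = (-46103 + (100 + 4*9))*(39321 - 33) = (-46103 + (100 + 36))*39288 = (-46103 + 136)*39288 = -45967*39288 = -1805951496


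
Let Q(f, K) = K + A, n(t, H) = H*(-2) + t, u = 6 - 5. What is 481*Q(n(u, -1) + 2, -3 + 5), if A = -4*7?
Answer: -12506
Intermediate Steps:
u = 1
n(t, H) = t - 2*H (n(t, H) = -2*H + t = t - 2*H)
A = -28
Q(f, K) = -28 + K (Q(f, K) = K - 28 = -28 + K)
481*Q(n(u, -1) + 2, -3 + 5) = 481*(-28 + (-3 + 5)) = 481*(-28 + 2) = 481*(-26) = -12506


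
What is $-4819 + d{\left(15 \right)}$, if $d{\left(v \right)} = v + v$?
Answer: $-4789$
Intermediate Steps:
$d{\left(v \right)} = 2 v$
$-4819 + d{\left(15 \right)} = -4819 + 2 \cdot 15 = -4819 + 30 = -4789$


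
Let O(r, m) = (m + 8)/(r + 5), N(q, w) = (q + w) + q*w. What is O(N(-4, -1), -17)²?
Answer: 81/16 ≈ 5.0625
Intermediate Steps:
N(q, w) = q + w + q*w
O(r, m) = (8 + m)/(5 + r)
O(N(-4, -1), -17)² = ((8 - 17)/(5 + (-4 - 1 - 4*(-1))))² = (-9/(5 + (-4 - 1 + 4)))² = (-9/(5 - 1))² = (-9/4)² = 81/16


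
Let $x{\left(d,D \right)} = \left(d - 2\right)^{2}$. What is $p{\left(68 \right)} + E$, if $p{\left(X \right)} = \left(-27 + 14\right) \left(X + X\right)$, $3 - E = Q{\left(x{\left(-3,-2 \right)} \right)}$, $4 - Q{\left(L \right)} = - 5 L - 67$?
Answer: $-1961$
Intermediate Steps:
$x{\left(d,D \right)} = \left(-2 + d\right)^{2}$
$Q{\left(L \right)} = 71 + 5 L$ ($Q{\left(L \right)} = 4 - \left(- 5 L - 67\right) = 4 - \left(-67 - 5 L\right) = 4 + \left(67 + 5 L\right) = 71 + 5 L$)
$E = -193$ ($E = 3 - \left(71 + 5 \left(-2 - 3\right)^{2}\right) = 3 - \left(71 + 5 \left(-5\right)^{2}\right) = 3 - \left(71 + 5 \cdot 25\right) = 3 - \left(71 + 125\right) = 3 - 196 = -193$)
$p{\left(X \right)} = - 26 X$ ($p{\left(X \right)} = - 13 \cdot 2 X = - 26 X$)
$p{\left(68 \right)} + E = \left(-26\right) 68 - 193 = -1768 - 193 = -1961$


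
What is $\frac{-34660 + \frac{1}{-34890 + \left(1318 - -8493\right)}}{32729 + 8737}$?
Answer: $- \frac{289746047}{346641938} \approx -0.83587$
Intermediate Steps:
$\frac{-34660 + \frac{1}{-34890 + \left(1318 - -8493\right)}}{32729 + 8737} = \frac{-34660 + \frac{1}{-34890 + \left(1318 + 8493\right)}}{41466} = \left(-34660 + \frac{1}{-34890 + 9811}\right) \frac{1}{41466} = \left(-34660 + \frac{1}{-25079}\right) \frac{1}{41466} = \left(-34660 - \frac{1}{25079}\right) \frac{1}{41466} = \left(- \frac{869238141}{25079}\right) \frac{1}{41466} = - \frac{289746047}{346641938}$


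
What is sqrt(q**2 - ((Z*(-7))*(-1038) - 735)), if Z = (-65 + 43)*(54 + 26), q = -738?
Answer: sqrt(13333539) ≈ 3651.5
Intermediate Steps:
Z = -1760 (Z = -22*80 = -1760)
sqrt(q**2 - ((Z*(-7))*(-1038) - 735)) = sqrt((-738)**2 - (-1760*(-7)*(-1038) - 735)) = sqrt(544644 - (12320*(-1038) - 735)) = sqrt(544644 - (-12788160 - 735)) = sqrt(544644 - 1*(-12788895)) = sqrt(544644 + 12788895) = sqrt(13333539)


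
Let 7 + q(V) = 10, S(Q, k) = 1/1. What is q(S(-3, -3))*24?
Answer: 72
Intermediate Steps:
S(Q, k) = 1
q(V) = 3 (q(V) = -7 + 10 = 3)
q(S(-3, -3))*24 = 3*24 = 72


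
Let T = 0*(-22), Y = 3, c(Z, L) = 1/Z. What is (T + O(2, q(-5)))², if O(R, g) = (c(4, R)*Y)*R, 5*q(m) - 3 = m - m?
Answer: 9/4 ≈ 2.2500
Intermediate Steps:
q(m) = ⅗ (q(m) = ⅗ + (m - m)/5 = ⅗ + (⅕)*0 = ⅗ + 0 = ⅗)
O(R, g) = 3*R/4 (O(R, g) = (3/4)*R = ((¼)*3)*R = 3*R/4)
T = 0
(T + O(2, q(-5)))² = (0 + (¾)*2)² = (0 + 3/2)² = (3/2)² = 9/4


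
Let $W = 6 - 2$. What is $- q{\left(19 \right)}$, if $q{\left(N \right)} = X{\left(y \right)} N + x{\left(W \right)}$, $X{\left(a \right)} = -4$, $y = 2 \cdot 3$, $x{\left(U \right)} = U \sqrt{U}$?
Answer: $68$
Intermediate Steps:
$W = 4$
$x{\left(U \right)} = U^{\frac{3}{2}}$
$y = 6$
$q{\left(N \right)} = 8 - 4 N$ ($q{\left(N \right)} = - 4 N + 4^{\frac{3}{2}} = - 4 N + 8 = 8 - 4 N$)
$- q{\left(19 \right)} = - (8 - 76) = \left(-1\right) \left(-68\right) = 68$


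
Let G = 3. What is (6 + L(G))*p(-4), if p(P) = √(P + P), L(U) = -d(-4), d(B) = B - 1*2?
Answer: 24*I*√2 ≈ 33.941*I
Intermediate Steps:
d(B) = -2 + B (d(B) = B - 2 = -2 + B)
L(U) = 6 (L(U) = -(-2 - 4) = -1*(-6) = 6)
p(P) = √2*√P (p(P) = √(2*P) = √2*√P)
(6 + L(G))*p(-4) = (6 + 6)*(√2*√(-4)) = 12*(√2*(2*I)) = 12*(2*I*√2) = 24*I*√2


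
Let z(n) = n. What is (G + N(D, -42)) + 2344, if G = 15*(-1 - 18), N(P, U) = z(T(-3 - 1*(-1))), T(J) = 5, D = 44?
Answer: 2064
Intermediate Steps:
N(P, U) = 5
G = -285 (G = 15*(-19) = -285)
(G + N(D, -42)) + 2344 = (-285 + 5) + 2344 = -280 + 2344 = 2064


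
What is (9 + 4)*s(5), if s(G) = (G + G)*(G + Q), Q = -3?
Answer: 260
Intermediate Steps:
s(G) = 2*G*(-3 + G) (s(G) = (G + G)*(G - 3) = (2*G)*(-3 + G) = 2*G*(-3 + G))
(9 + 4)*s(5) = (9 + 4)*(2*5*(-3 + 5)) = 13*(2*5*2) = 13*20 = 260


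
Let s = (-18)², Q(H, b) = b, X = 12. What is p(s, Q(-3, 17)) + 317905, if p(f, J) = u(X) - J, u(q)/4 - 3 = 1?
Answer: 317904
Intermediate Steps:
u(q) = 16 (u(q) = 12 + 4*1 = 12 + 4 = 16)
s = 324
p(f, J) = 16 - J
p(s, Q(-3, 17)) + 317905 = (16 - 1*17) + 317905 = (16 - 17) + 317905 = -1 + 317905 = 317904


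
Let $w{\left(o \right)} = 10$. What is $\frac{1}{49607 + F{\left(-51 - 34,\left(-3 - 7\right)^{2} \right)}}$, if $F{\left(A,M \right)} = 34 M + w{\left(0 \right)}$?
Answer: $\frac{1}{53017} \approx 1.8862 \cdot 10^{-5}$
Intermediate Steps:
$F{\left(A,M \right)} = 10 + 34 M$ ($F{\left(A,M \right)} = 34 M + 10 = 10 + 34 M$)
$\frac{1}{49607 + F{\left(-51 - 34,\left(-3 - 7\right)^{2} \right)}} = \frac{1}{49607 + \left(10 + 34 \left(-3 - 7\right)^{2}\right)} = \frac{1}{49607 + \left(10 + 34 \left(-10\right)^{2}\right)} = \frac{1}{49607 + \left(10 + 34 \cdot 100\right)} = \frac{1}{49607 + \left(10 + 3400\right)} = \frac{1}{49607 + 3410} = \frac{1}{53017}$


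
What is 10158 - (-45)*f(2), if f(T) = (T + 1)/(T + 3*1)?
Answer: 10185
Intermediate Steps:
f(T) = (1 + T)/(3 + T) (f(T) = (1 + T)/(T + 3) = (1 + T)/(3 + T))
10158 - (-45)*f(2) = 10158 - (-45)*(1 + 2)/(3 + 2) = 10158 - (-45)*3/5 = 10158 - 1*(-27) = 10158 + 27 = 10185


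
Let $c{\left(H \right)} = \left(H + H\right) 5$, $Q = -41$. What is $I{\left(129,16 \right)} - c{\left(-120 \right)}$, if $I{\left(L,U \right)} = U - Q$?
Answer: $1257$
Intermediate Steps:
$I{\left(L,U \right)} = 41 + U$ ($I{\left(L,U \right)} = U - -41 = U + 41 = 41 + U$)
$c{\left(H \right)} = 10 H$ ($c{\left(H \right)} = 2 H 5 = 10 H$)
$I{\left(129,16 \right)} - c{\left(-120 \right)} = \left(41 + 16\right) - 10 \left(-120\right) = 57 - -1200 = 57 + 1200 = 1257$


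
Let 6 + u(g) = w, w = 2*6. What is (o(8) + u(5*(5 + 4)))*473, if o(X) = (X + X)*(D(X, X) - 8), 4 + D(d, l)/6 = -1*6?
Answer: -511786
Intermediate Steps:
D(d, l) = -60 (D(d, l) = -24 + 6*(-1*6) = -24 + 6*(-6) = -24 - 36 = -60)
w = 12
u(g) = 6 (u(g) = -6 + 12 = 6)
o(X) = -136*X (o(X) = (X + X)*(-60 - 8) = (2*X)*(-68) = -136*X)
(o(8) + u(5*(5 + 4)))*473 = (-136*8 + 6)*473 = (-1088 + 6)*473 = -1082*473 = -511786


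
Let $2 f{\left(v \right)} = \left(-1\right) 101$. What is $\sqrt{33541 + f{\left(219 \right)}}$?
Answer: $\frac{\sqrt{133962}}{2} \approx 183.0$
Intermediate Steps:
$f{\left(v \right)} = - \frac{101}{2}$ ($f{\left(v \right)} = \frac{\left(-1\right) 101}{2} = \frac{1}{2} \left(-101\right) = - \frac{101}{2}$)
$\sqrt{33541 + f{\left(219 \right)}} = \sqrt{33541 - \frac{101}{2}} = \sqrt{\frac{66981}{2}} = \frac{\sqrt{133962}}{2}$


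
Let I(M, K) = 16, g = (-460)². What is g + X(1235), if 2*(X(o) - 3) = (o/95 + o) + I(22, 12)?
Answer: 212235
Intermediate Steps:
g = 211600
X(o) = 11 + 48*o/95 (X(o) = 3 + ((o/95 + o) + 16)/2 = 3 + (96*o/95 + 16)/2 = 3 + (16 + 96*o/95)/2 = 3 + (8 + 48*o/95) = 11 + 48*o/95)
g + X(1235) = 211600 + (11 + (48/95)*1235) = 211600 + (11 + 624) = 211600 + 635 = 212235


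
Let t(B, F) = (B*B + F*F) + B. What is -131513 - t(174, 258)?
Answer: -228527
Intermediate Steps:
t(B, F) = B + B**2 + F**2 (t(B, F) = (B**2 + F**2) + B = B + B**2 + F**2)
-131513 - t(174, 258) = -131513 - (174 + 174**2 + 258**2) = -131513 - (174 + 30276 + 66564) = -131513 - 1*97014 = -131513 - 97014 = -228527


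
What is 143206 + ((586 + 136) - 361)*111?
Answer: 183277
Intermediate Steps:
143206 + ((586 + 136) - 361)*111 = 143206 + (722 - 361)*111 = 143206 + 361*111 = 143206 + 40071 = 183277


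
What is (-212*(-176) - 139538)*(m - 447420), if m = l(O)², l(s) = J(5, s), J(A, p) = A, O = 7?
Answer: 45735401270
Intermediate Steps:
l(s) = 5
m = 25 (m = 5² = 25)
(-212*(-176) - 139538)*(m - 447420) = (-212*(-176) - 139538)*(25 - 447420) = (37312 - 139538)*(-447395) = -102226*(-447395) = 45735401270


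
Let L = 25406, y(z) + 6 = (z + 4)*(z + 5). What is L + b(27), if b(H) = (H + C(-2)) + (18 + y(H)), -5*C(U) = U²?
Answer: 132181/5 ≈ 26436.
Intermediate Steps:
C(U) = -U²/5
y(z) = -6 + (4 + z)*(5 + z) (y(z) = -6 + (z + 4)*(z + 5) = -6 + (4 + z)*(5 + z))
b(H) = 156/5 + H² + 10*H (b(H) = (H - ⅕*(-2)²) + (18 + (14 + H² + 9*H)) = (H - ⅕*4) + (32 + H² + 9*H) = (H - ⅘) + (32 + H² + 9*H) = (-⅘ + H) + (32 + H² + 9*H) = 156/5 + H² + 10*H)
L + b(27) = 25406 + (156/5 + 27² + 10*27) = 25406 + (156/5 + 729 + 270) = 25406 + 5151/5 = 132181/5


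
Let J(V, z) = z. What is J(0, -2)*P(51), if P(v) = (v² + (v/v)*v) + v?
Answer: -5406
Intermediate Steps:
P(v) = v² + 2*v (P(v) = (v² + 1*v) + v = (v² + v) + v = (v + v²) + v = v² + 2*v)
J(0, -2)*P(51) = -102*(2 + 51) = -102*53 = -2*2703 = -5406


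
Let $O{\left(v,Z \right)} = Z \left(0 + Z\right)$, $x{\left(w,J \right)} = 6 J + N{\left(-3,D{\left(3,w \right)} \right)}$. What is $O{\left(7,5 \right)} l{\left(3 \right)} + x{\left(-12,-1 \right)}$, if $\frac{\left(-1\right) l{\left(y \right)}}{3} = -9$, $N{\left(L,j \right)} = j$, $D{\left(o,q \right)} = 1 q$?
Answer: $657$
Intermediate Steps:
$D{\left(o,q \right)} = q$
$l{\left(y \right)} = 27$ ($l{\left(y \right)} = \left(-3\right) \left(-9\right) = 27$)
$x{\left(w,J \right)} = w + 6 J$ ($x{\left(w,J \right)} = 6 J + w = w + 6 J$)
$O{\left(v,Z \right)} = Z^{2}$ ($O{\left(v,Z \right)} = Z Z = Z^{2}$)
$O{\left(7,5 \right)} l{\left(3 \right)} + x{\left(-12,-1 \right)} = 5^{2} \cdot 27 + \left(-12 + 6 \left(-1\right)\right) = 25 \cdot 27 - 18 = 675 - 18 = 657$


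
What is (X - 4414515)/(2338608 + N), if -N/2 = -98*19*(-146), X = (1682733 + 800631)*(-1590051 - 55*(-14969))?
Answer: -1904138661699/1794904 ≈ -1.0609e+6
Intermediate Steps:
X = -1904134247184 (X = 2483364*(-1590051 + 823295) = 2483364*(-766756) = -1904134247184)
N = -543704 (N = -2*(-98*19)*(-146) = -(-3724)*(-146) = -2*271852 = -543704)
(X - 4414515)/(2338608 + N) = (-1904134247184 - 4414515)/(2338608 - 543704) = -1904138661699/1794904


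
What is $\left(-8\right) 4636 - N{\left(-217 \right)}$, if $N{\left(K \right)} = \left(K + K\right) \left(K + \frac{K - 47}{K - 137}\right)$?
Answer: $- \frac{7725598}{59} \approx -1.3094 \cdot 10^{5}$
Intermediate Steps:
$N{\left(K \right)} = 2 K \left(K + \frac{-47 + K}{-137 + K}\right)$
$\left(-8\right) 4636 - N{\left(-217 \right)} = \left(-8\right) 4636 - 2 \left(-217\right) \frac{1}{-137 - 217} \left(-47 + \left(-217\right)^{2} - -29512\right) = -37088 - 2 \left(-217\right) \frac{1}{-354} \left(-47 + 47089 + 29512\right) = -37088 - 2 \left(-217\right) \left(- \frac{1}{354}\right) 76554 = -37088 - \frac{5537406}{59} = - \frac{7725598}{59}$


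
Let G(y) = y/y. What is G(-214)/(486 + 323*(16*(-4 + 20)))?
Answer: 1/83174 ≈ 1.2023e-5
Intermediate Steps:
G(y) = 1
G(-214)/(486 + 323*(16*(-4 + 20))) = 1/(486 + 323*(16*(-4 + 20))) = 1/(486 + 323*(16*16)) = 1/(486 + 323*256) = 1/(486 + 82688) = 1/83174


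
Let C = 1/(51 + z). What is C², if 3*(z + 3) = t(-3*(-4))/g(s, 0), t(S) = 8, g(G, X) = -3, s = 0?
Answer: 81/179776 ≈ 0.00045056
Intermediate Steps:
z = -35/9 (z = -3 + (8/(-3))/3 = -3 + (8*(-⅓))/3 = -3 + (⅓)*(-8/3) = -3 - 8/9 = -35/9 ≈ -3.8889)
C = 9/424 (C = 1/(51 - 35/9) = 1/(424/9) = 9/424 ≈ 0.021226)
C² = (9/424)² = 81/179776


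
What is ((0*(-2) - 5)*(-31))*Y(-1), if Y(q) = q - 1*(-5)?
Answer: 620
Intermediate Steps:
Y(q) = 5 + q (Y(q) = q + 5 = 5 + q)
((0*(-2) - 5)*(-31))*Y(-1) = ((0*(-2) - 5)*(-31))*(5 - 1) = ((0 - 5)*(-31))*4 = -5*(-31)*4 = 155*4 = 620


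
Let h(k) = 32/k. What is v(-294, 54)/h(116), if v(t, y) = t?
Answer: -4263/4 ≈ -1065.8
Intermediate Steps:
v(-294, 54)/h(116) = -294/(32/116) = -294/(32*(1/116)) = -294/8/29 = -294*29/8 = -4263/4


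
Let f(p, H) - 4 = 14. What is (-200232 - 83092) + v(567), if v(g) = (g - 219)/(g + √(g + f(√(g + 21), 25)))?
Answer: -2525544655/8914 - 29*√65/8914 ≈ -2.8332e+5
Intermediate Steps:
f(p, H) = 18 (f(p, H) = 4 + 14 = 18)
v(g) = (-219 + g)/(g + √(18 + g)) (v(g) = (g - 219)/(g + √(g + 18)) = (-219 + g)/(g + √(18 + g)))
(-200232 - 83092) + v(567) = (-200232 - 83092) + (-219 + 567)/(567 + √(18 + 567)) = -283324 + 348/(567 + √585) = -283324 + 348/(567 + 3*√65)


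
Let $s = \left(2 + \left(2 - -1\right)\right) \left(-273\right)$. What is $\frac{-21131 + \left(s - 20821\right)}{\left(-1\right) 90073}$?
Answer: $\frac{43317}{90073} \approx 0.48091$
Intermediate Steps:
$s = -1365$ ($s = \left(2 + \left(2 + 1\right)\right) \left(-273\right) = \left(2 + 3\right) \left(-273\right) = 5 \left(-273\right) = -1365$)
$\frac{-21131 + \left(s - 20821\right)}{\left(-1\right) 90073} = \frac{-21131 - 22186}{\left(-1\right) 90073} = \frac{-21131 - 22186}{-90073} = \left(-21131 - 22186\right) \left(- \frac{1}{90073}\right) = \left(-43317\right) \left(- \frac{1}{90073}\right) = \frac{43317}{90073}$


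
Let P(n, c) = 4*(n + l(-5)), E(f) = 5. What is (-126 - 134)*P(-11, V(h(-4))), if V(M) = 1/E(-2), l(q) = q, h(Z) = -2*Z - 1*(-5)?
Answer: 16640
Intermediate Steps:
h(Z) = 5 - 2*Z (h(Z) = -2*Z + 5 = 5 - 2*Z)
V(M) = ⅕ (V(M) = 1/5 = ⅕)
P(n, c) = -20 + 4*n (P(n, c) = 4*(n - 5) = 4*(-5 + n) = -20 + 4*n)
(-126 - 134)*P(-11, V(h(-4))) = (-126 - 134)*(-20 + 4*(-11)) = -260*(-20 - 44) = -260*(-64) = 16640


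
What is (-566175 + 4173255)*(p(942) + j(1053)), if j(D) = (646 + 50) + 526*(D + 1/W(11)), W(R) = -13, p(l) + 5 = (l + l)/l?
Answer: 26003068190760/13 ≈ 2.0002e+12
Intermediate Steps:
p(l) = -3 (p(l) = -5 + (l + l)/l = -5 + (2*l)/l = -5 + 2 = -3)
j(D) = 8522/13 + 526*D (j(D) = (646 + 50) + 526*(D + 1/(-13)) = 696 + 526*(D - 1/13) = 696 + 526*(-1/13 + D) = 696 + (-526/13 + 526*D) = 8522/13 + 526*D)
(-566175 + 4173255)*(p(942) + j(1053)) = (-566175 + 4173255)*(-3 + (8522/13 + 526*1053)) = 3607080*(-3 + (8522/13 + 553878)) = 3607080*(-3 + 7208936/13) = 3607080*(7208897/13) = 26003068190760/13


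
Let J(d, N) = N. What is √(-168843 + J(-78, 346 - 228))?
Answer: 5*I*√6749 ≈ 410.76*I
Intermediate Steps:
√(-168843 + J(-78, 346 - 228)) = √(-168843 + (346 - 228)) = √(-168843 + 118) = √(-168725) = 5*I*√6749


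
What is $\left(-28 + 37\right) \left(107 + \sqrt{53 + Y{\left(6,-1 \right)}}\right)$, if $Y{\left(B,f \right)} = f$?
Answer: $963 + 18 \sqrt{13} \approx 1027.9$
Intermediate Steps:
$\left(-28 + 37\right) \left(107 + \sqrt{53 + Y{\left(6,-1 \right)}}\right) = \left(-28 + 37\right) \left(107 + \sqrt{53 - 1}\right) = 9 \left(107 + \sqrt{52}\right) = 9 \left(107 + 2 \sqrt{13}\right) = 963 + 18 \sqrt{13}$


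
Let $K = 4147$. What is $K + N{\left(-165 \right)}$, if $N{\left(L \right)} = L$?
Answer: $3982$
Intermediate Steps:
$K + N{\left(-165 \right)} = 4147 - 165 = 3982$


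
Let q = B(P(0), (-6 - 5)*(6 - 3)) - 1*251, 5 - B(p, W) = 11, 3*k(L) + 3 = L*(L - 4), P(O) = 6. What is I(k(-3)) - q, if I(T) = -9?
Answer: 248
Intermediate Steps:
k(L) = -1 + L*(-4 + L)/3 (k(L) = -1 + (L*(L - 4))/3 = -1 + (L*(-4 + L))/3 = -1 + L*(-4 + L)/3)
B(p, W) = -6 (B(p, W) = 5 - 1*11 = 5 - 11 = -6)
q = -257 (q = -6 - 1*251 = -6 - 251 = -257)
I(k(-3)) - q = -9 - 1*(-257) = -9 + 257 = 248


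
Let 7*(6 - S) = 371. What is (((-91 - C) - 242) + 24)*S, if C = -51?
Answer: 12126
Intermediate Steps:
S = -47 (S = 6 - ⅐*371 = 6 - 53 = -47)
(((-91 - C) - 242) + 24)*S = (((-91 - 1*(-51)) - 242) + 24)*(-47) = (((-91 + 51) - 242) + 24)*(-47) = ((-40 - 242) + 24)*(-47) = (-282 + 24)*(-47) = -258*(-47) = 12126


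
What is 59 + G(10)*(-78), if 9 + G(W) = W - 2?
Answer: 137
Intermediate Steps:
G(W) = -11 + W (G(W) = -9 + (W - 2) = -9 + (-2 + W) = -11 + W)
59 + G(10)*(-78) = 59 + (-11 + 10)*(-78) = 59 - 1*(-78) = 59 + 78 = 137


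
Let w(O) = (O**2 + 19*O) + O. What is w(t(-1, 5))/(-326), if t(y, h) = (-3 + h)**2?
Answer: -48/163 ≈ -0.29448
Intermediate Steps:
w(O) = O**2 + 20*O
w(t(-1, 5))/(-326) = ((-3 + 5)**2*(20 + (-3 + 5)**2))/(-326) = (2**2*(20 + 2**2))*(-1/326) = (4*(20 + 4))*(-1/326) = (4*24)*(-1/326) = 96*(-1/326) = -48/163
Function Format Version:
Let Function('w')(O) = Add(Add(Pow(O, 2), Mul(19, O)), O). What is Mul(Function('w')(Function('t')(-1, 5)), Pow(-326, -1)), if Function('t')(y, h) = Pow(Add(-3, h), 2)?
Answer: Rational(-48, 163) ≈ -0.29448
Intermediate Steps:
Function('w')(O) = Add(Pow(O, 2), Mul(20, O))
Mul(Function('w')(Function('t')(-1, 5)), Pow(-326, -1)) = Mul(Mul(Pow(Add(-3, 5), 2), Add(20, Pow(Add(-3, 5), 2))), Pow(-326, -1)) = Mul(Mul(Pow(2, 2), Add(20, Pow(2, 2))), Rational(-1, 326)) = Mul(Mul(4, Add(20, 4)), Rational(-1, 326)) = Mul(Mul(4, 24), Rational(-1, 326)) = Mul(96, Rational(-1, 326)) = Rational(-48, 163)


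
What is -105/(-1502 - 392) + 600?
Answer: 1136505/1894 ≈ 600.06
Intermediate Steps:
-105/(-1502 - 392) + 600 = -105/(-1894) + 600 = -105*(-1/1894) + 600 = 105/1894 + 600 = 1136505/1894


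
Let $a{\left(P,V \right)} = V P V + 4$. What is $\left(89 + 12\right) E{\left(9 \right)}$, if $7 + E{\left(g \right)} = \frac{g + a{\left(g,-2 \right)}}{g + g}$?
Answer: $- \frac{7777}{18} \approx -432.06$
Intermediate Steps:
$a{\left(P,V \right)} = 4 + P V^{2}$ ($a{\left(P,V \right)} = P V V + 4 = P V^{2} + 4 = 4 + P V^{2}$)
$E{\left(g \right)} = -7 + \frac{4 + 5 g}{2 g}$ ($E{\left(g \right)} = -7 + \frac{g + \left(4 + g \left(-2\right)^{2}\right)}{g + g} = -7 + \frac{g + \left(4 + g 4\right)}{2 g} = -7 + \left(g + \left(4 + 4 g\right)\right) \frac{1}{2 g} = -7 + \left(4 + 5 g\right) \frac{1}{2 g} = -7 + \frac{4 + 5 g}{2 g}$)
$\left(89 + 12\right) E{\left(9 \right)} = \left(89 + 12\right) \left(- \frac{9}{2} + \frac{2}{9}\right) = 101 \left(- \frac{9}{2} + 2 \cdot \frac{1}{9}\right) = 101 \left(- \frac{9}{2} + \frac{2}{9}\right) = 101 \left(- \frac{77}{18}\right) = - \frac{7777}{18}$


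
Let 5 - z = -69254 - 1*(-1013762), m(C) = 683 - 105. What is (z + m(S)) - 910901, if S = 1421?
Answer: -1854826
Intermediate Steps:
m(C) = 578
z = -944503 (z = 5 - (-69254 - 1*(-1013762)) = 5 - (-69254 + 1013762) = 5 - 1*944508 = 5 - 944508 = -944503)
(z + m(S)) - 910901 = (-944503 + 578) - 910901 = -943925 - 910901 = -1854826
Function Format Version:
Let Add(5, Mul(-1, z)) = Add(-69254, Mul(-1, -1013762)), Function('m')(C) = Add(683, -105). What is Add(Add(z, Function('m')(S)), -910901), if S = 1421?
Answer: -1854826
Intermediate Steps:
Function('m')(C) = 578
z = -944503 (z = Add(5, Mul(-1, Add(-69254, Mul(-1, -1013762)))) = Add(5, Mul(-1, Add(-69254, 1013762))) = Add(5, Mul(-1, 944508)) = Add(5, -944508) = -944503)
Add(Add(z, Function('m')(S)), -910901) = Add(Add(-944503, 578), -910901) = Add(-943925, -910901) = -1854826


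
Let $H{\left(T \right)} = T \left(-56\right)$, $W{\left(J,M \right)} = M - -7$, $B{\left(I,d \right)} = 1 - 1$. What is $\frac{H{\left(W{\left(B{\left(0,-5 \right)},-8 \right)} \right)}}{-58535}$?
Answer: $- \frac{56}{58535} \approx -0.00095669$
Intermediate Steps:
$B{\left(I,d \right)} = 0$ ($B{\left(I,d \right)} = 1 - 1 = 0$)
$W{\left(J,M \right)} = 7 + M$ ($W{\left(J,M \right)} = M + 7 = 7 + M$)
$H{\left(T \right)} = - 56 T$
$\frac{H{\left(W{\left(B{\left(0,-5 \right)},-8 \right)} \right)}}{-58535} = \frac{\left(-56\right) \left(7 - 8\right)}{-58535} = \left(-56\right) \left(-1\right) \left(- \frac{1}{58535}\right) = 56 \left(- \frac{1}{58535}\right) = - \frac{56}{58535}$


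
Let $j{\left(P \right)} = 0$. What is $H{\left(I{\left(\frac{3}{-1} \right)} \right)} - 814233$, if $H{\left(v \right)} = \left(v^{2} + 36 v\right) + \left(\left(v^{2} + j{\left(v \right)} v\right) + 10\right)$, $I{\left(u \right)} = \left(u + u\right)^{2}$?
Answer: $-810335$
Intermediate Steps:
$I{\left(u \right)} = 4 u^{2}$ ($I{\left(u \right)} = \left(2 u\right)^{2} = 4 u^{2}$)
$H{\left(v \right)} = 10 + 2 v^{2} + 36 v$ ($H{\left(v \right)} = \left(v^{2} + 36 v\right) + \left(\left(v^{2} + 0 v\right) + 10\right) = \left(v^{2} + 36 v\right) + \left(\left(v^{2} + 0\right) + 10\right) = \left(v^{2} + 36 v\right) + \left(v^{2} + 10\right) = \left(v^{2} + 36 v\right) + \left(10 + v^{2}\right) = 10 + 2 v^{2} + 36 v$)
$H{\left(I{\left(\frac{3}{-1} \right)} \right)} - 814233 = \left(10 + 2 \left(4 \left(\frac{3}{-1}\right)^{2}\right)^{2} + 36 \cdot 4 \left(\frac{3}{-1}\right)^{2}\right) - 814233 = \left(10 + 2 \left(4 \left(3 \left(-1\right)\right)^{2}\right)^{2} + 36 \cdot 4 \left(3 \left(-1\right)\right)^{2}\right) - 814233 = \left(10 + 2 \left(4 \left(-3\right)^{2}\right)^{2} + 36 \cdot 4 \left(-3\right)^{2}\right) - 814233 = \left(10 + 2 \left(4 \cdot 9\right)^{2} + 36 \cdot 4 \cdot 9\right) - 814233 = \left(10 + 2 \cdot 36^{2} + 36 \cdot 36\right) - 814233 = \left(10 + 2 \cdot 1296 + 1296\right) - 814233 = \left(10 + 2592 + 1296\right) - 814233 = 3898 - 814233 = -810335$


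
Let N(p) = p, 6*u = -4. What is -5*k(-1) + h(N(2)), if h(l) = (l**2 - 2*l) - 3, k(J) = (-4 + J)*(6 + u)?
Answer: 391/3 ≈ 130.33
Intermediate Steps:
u = -2/3 (u = (1/6)*(-4) = -2/3 ≈ -0.66667)
k(J) = -64/3 + 16*J/3 (k(J) = (-4 + J)*(6 - 2/3) = (-4 + J)*(16/3) = -64/3 + 16*J/3)
h(l) = -3 + l**2 - 2*l
-5*k(-1) + h(N(2)) = -5*(-64/3 + (16/3)*(-1)) + (-3 + 2**2 - 2*2) = -5*(-64/3 - 16/3) + (-3 + 4 - 4) = -5*(-80/3) - 3 = 400/3 - 3 = 391/3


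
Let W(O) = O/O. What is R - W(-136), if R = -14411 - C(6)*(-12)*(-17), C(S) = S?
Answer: -15636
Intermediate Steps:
W(O) = 1
R = -15635 (R = -14411 - 6*(-12)*(-17) = -14411 - (-72)*(-17) = -14411 - 1*1224 = -14411 - 1224 = -15635)
R - W(-136) = -15635 - 1*1 = -15635 - 1 = -15636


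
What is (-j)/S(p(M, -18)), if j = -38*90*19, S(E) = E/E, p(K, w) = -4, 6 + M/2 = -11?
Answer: 64980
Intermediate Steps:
M = -34 (M = -12 + 2*(-11) = -12 - 22 = -34)
S(E) = 1
j = -64980 (j = -3420*19 = -64980)
(-j)/S(p(M, -18)) = -1*(-64980)/1 = 64980*1 = 64980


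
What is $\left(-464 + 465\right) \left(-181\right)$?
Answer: $-181$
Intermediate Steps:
$\left(-464 + 465\right) \left(-181\right) = 1 \left(-181\right) = -181$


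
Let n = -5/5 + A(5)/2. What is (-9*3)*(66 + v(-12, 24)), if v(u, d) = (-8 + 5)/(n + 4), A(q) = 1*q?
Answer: -19440/11 ≈ -1767.3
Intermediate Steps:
A(q) = q
n = 3/2 (n = -5/5 + 5/2 = -5*⅕ + 5*(½) = -1 + 5/2 = 3/2 ≈ 1.5000)
v(u, d) = -6/11 (v(u, d) = (-8 + 5)/(3/2 + 4) = -3/11/2 = -3*2/11 = -6/11)
(-9*3)*(66 + v(-12, 24)) = (-9*3)*(66 - 6/11) = -27*720/11 = -19440/11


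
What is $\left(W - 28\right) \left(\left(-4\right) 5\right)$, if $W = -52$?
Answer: $1600$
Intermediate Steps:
$\left(W - 28\right) \left(\left(-4\right) 5\right) = \left(-52 - 28\right) \left(\left(-4\right) 5\right) = \left(-80\right) \left(-20\right) = 1600$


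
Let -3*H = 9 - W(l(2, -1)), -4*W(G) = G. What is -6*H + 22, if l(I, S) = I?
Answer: 41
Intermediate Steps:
W(G) = -G/4
H = -19/6 (H = -(9 - (-1)*2/4)/3 = -(9 - 1*(-½))/3 = -(9 + ½)/3 = -⅓*19/2 = -19/6 ≈ -3.1667)
-6*H + 22 = -6*(-19/6) + 22 = 19 + 22 = 41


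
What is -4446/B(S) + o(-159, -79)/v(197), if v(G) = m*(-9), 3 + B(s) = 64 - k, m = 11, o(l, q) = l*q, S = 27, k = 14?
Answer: -343507/1551 ≈ -221.47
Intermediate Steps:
B(s) = 47 (B(s) = -3 + (64 - 1*14) = -3 + (64 - 14) = -3 + 50 = 47)
v(G) = -99 (v(G) = 11*(-9) = -99)
-4446/B(S) + o(-159, -79)/v(197) = -4446/47 - 159*(-79)/(-99) = -4446*1/47 + 12561*(-1/99) = -4446/47 - 4187/33 = -343507/1551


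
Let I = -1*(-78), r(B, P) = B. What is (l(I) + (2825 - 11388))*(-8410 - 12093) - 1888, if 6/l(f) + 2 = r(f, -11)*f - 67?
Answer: 352008387499/2005 ≈ 1.7557e+8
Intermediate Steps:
I = 78
l(f) = 6/(-69 + f²) (l(f) = 6/(-2 + (f*f - 67)) = 6/(-2 + (f² - 67)) = 6/(-2 + (-67 + f²)) = 6/(-69 + f²))
(l(I) + (2825 - 11388))*(-8410 - 12093) - 1888 = (6/(-69 + 78²) + (2825 - 11388))*(-8410 - 12093) - 1888 = (6/(-69 + 6084) - 8563)*(-20503) - 1888 = (6/6015 - 8563)*(-20503) - 1888 = (6*(1/6015) - 8563)*(-20503) - 1888 = (2/2005 - 8563)*(-20503) - 1888 = -17168813/2005*(-20503) - 1888 = 352012172939/2005 - 1888 = 352008387499/2005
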